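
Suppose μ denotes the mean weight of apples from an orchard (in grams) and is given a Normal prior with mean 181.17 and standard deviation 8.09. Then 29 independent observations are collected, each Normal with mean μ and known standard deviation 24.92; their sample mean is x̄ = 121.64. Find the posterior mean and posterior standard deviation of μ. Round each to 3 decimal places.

With known σ, the Normal prior is conjugate. Weight on the data is w = (n/σ²)/(n/σ² + 1/τ₀²) = 0.0466984/(0.0466984+0.0152793) = 0.75347.
Posterior mean = w·x̄ + (1−w)·μ₀ = 0.75347·121.64 + 0.24653·181.17 = 136.316. Posterior variance = 1/(0.0466984+0.0152793) = 16.1348, so SD = 4.017.

Posterior mean ≈ 136.316; posterior SD ≈ 4.017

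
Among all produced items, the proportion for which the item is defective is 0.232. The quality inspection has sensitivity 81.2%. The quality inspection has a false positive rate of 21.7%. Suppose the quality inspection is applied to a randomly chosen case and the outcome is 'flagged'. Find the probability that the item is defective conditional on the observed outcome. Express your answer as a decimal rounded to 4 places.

P(H | E) ≈ 0.5306

Write H for 'the item is defective'. Prior odds H:¬H = 0.232/0.768 = 0.30208. For the 'flagged' outcome, the likelihood ratio is 0.812/0.217 = 3.7419.
Posterior odds = 0.30208 × 3.7419 = 1.1304, so P(H|E) = 1.1304/(1+1.1304) = 0.5306.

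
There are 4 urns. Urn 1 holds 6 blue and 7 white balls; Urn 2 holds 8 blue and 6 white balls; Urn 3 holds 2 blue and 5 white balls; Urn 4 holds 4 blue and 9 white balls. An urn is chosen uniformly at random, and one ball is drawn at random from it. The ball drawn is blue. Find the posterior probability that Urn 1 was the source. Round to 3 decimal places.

Posterior probability ≈ 0.284

Tabulate prior·likelihood by source: [1] prior 0.25, lik 0.4615, product 0.1154; [2] prior 0.25, lik 0.5714, product 0.1429; [3] prior 0.25, lik 0.2857, product 0.07143; [4] prior 0.25, lik 0.3077, product 0.07692.
Normalizing constant = 0.40659; the posterior for Urn 1 is its product over the sum, 0.1154/0.40659 = 0.284.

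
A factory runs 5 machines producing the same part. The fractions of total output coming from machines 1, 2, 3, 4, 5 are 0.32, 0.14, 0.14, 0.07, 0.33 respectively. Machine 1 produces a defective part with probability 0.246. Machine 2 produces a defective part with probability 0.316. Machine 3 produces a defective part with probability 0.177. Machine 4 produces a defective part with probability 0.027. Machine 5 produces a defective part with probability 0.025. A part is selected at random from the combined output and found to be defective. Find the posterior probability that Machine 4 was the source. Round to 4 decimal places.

Posterior probability ≈ 0.0120

P(defective|M1) = 0.246; P(defective|M2) = 0.316; P(defective|M3) = 0.177; P(defective|M4) = 0.027; P(defective|M5) = 0.025.
Prior × likelihood for each source: 0.32·0.246=0.07872, 0.14·0.316=0.04424, 0.14·0.177=0.02478, 0.07·0.027=0.001890, 0.33·0.025=0.008250. Summing gives P(defective) = 0.15788.
P(Machine 4 | defective) = 0.001890 / 0.15788 = 0.0120.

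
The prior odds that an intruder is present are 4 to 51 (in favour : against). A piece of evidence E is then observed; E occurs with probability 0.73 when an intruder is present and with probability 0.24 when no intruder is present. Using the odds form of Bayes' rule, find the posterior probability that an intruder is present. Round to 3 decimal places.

Posterior probability ≈ 0.193

Prior odds = 4/51 = 0.078431.
Likelihood ratio for E = 0.73/0.24 = 3.0417.
Posterior odds = prior odds × LR = 0.23856.
Posterior probability = odds/(1+odds) = 0.23856/1.2386 = 0.193.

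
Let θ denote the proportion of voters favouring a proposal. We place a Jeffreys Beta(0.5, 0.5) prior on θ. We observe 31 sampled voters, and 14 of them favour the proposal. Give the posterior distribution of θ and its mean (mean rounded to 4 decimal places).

The binomial likelihood is conjugate to the Beta prior: with 14 successes and 17 failures, the posterior is Beta(0.5+14, 0.5+17) = Beta(14.5, 17.5).
E[θ | data] = 14.5/(14.5+17.5) = 0.4531.

Posterior: Beta(14.5, 17.5); mean ≈ 0.4531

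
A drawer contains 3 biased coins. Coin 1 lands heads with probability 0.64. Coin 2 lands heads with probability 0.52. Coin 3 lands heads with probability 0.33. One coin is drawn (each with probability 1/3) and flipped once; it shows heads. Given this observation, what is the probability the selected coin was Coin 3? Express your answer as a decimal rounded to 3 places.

Posterior probability ≈ 0.221

P(heads|C1) = 0.64; P(heads|C2) = 0.52; P(heads|C3) = 0.33.
Prior × likelihood for each source: 0.333333·0.64=0.2133, 0.333333·0.52=0.1733, 0.333333·0.33=0.1100. Summing gives P(heads) = 0.49667.
P(Coin 3 | heads) = 0.1100 / 0.49667 = 0.221.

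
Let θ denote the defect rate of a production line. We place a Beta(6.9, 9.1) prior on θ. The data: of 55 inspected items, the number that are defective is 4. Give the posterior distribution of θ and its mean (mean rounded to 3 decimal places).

Posterior: Beta(10.9, 60.1); mean ≈ 0.154

Observing 4 successes and 51 failures updates Beta(6.9, 9.1) by adding the success and failure counts to the two shape parameters: α = 6.9+4 = 10.9, β = 9.1+51 = 60.1.
Posterior mean = α/(α+β) = 10.9/71 = 0.154.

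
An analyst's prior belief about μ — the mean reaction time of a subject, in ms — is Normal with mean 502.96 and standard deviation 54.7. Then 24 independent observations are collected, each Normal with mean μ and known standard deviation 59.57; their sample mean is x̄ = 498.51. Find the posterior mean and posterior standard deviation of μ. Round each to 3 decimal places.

Posterior mean ≈ 498.720; posterior SD ≈ 11.870

With known σ, the Normal prior is conjugate. Weight on the data is w = (n/σ²)/(n/σ² + 1/τ₀²) = 0.00676326/(0.00676326+0.00033421) = 0.95291.
Posterior mean = w·x̄ + (1−w)·μ₀ = 0.95291·498.51 + 0.047089·502.96 = 498.720. Posterior variance = 1/(0.00676326+0.00033421) = 140.895, so SD = 11.870.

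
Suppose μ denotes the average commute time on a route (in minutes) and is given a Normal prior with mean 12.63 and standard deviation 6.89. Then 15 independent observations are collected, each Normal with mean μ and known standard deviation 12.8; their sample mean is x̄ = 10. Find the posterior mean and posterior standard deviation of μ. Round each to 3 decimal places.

Posterior mean ≈ 10.492; posterior SD ≈ 2.980

Prior precision 1/τ₀² = 1/6.89² = 0.0210650; data precision n/σ² = 15/12.8² = 0.0915527.
Posterior precision = 0.0210650 + 0.0915527 = 0.112618, giving posterior SD = 1/√0.112618 = 2.980.
Posterior mean = (0.0210650·12.63 + 0.0915527·10) / 0.112618 = 10.492.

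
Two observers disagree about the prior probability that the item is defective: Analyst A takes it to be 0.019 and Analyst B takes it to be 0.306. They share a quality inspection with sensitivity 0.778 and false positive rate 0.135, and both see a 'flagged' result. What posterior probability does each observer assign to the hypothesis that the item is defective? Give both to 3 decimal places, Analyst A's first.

P('+'|H) = 0.778, P('+'|¬H) = 0.135.
Analyst A: numerator 0.778·0.019 = 0.014782; evidence = 0.014782+0.135·0.981 = 0.14722; posterior = 0.100.
Analyst B: numerator 0.778·0.306 = 0.23807; evidence = 0.23807+0.135·0.694 = 0.33176; posterior = 0.718.

Analyst A: 0.100; Analyst B: 0.718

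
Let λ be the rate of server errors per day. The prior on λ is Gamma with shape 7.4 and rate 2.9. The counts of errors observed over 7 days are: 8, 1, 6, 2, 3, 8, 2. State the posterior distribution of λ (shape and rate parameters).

Posterior: Gamma(shape=37.4, rate=9.9)

Total count ∑xᵢ = 30 over n = 7 days.
Gamma is conjugate to the Poisson likelihood: posterior is Gamma(shape = 7.4+30 = 37.4, rate = 2.9+7 = 9.9).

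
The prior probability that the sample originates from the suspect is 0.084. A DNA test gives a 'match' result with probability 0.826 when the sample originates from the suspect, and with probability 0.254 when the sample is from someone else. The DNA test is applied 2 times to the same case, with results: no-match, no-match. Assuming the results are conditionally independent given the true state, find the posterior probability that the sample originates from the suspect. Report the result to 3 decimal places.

Posterior P(H) ≈ 0.005

With H the event that the sample originates from the suspect, the joint likelihood of the observed sequence is P(data|H) = 0.174·0.174 = 0.030276 and P(data|¬H) = 0.746·0.746 = 0.55652.
Bayes: P(H|data) = 0.084·0.030276 / (0.084·0.030276 + 0.916·0.55652) = 0.0025432/0.51231 = 0.0050.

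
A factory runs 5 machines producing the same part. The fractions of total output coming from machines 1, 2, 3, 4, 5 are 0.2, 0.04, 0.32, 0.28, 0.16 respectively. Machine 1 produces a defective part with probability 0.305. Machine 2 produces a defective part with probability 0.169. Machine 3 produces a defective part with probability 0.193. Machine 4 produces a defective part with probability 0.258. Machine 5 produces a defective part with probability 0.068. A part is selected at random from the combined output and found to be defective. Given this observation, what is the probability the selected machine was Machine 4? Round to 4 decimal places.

P(defective|M1) = 0.305; P(defective|M2) = 0.169; P(defective|M3) = 0.193; P(defective|M4) = 0.258; P(defective|M5) = 0.068.
Prior × likelihood for each source: 0.2·0.305=0.06100, 0.04·0.169=0.006760, 0.32·0.193=0.06176, 0.28·0.258=0.07224, 0.16·0.068=0.01088. Summing gives P(defective) = 0.21264.
P(Machine 4 | defective) = 0.07224 / 0.21264 = 0.3397.

Posterior probability ≈ 0.3397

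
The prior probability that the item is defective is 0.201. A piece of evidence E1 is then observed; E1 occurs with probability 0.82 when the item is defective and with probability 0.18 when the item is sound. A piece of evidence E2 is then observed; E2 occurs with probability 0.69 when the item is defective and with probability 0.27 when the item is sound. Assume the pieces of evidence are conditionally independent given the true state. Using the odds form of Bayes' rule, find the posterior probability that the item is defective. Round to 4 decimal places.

Prior odds = 0.201/(1−0.201) = 0.25156.
Likelihood ratio for E1 = 0.82/0.18 = 4.5556.
Likelihood ratio for E2 = 0.69/0.27 = 2.5556.
Posterior odds = prior odds × LR₁ × LR₂ = 2.9287.
Posterior probability = odds/(1+odds) = 2.9287/3.9287 = 0.7455.

Posterior probability ≈ 0.7455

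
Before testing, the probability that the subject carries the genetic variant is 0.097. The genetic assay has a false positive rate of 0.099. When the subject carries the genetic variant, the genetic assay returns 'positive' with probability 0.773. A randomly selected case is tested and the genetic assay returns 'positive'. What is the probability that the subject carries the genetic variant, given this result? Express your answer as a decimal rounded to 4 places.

Let H be the event that the subject carries the genetic variant. P(H) = 0.097, so P(¬H) = 0.903. With E the 'positive' result, P(E|H) = 0.773 and P(E|¬H) = 0.099.
P(E) = 0.773·0.097 + 0.099·0.903 = 0.074981 + 0.089397 = 0.16438.
By Bayes' theorem, P(H|E) = 0.074981 / 0.16438 = 0.4561.

P(H | E) ≈ 0.4561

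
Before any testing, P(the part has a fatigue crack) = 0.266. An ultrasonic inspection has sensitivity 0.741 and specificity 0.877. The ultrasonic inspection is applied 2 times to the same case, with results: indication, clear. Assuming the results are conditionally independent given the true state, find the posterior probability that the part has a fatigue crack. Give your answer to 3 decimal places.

Let H be the event that the part has a fatigue crack; start with P(H) = 0.266. P('indication'|H) = 0.741, P('indication'|¬H) = 0.123.
Update on result 1 ('indication'): P(H) ← 0.741·0.2660 / (0.741·0.2660 + 0.123·0.7340) = 0.19711/0.28739 = 0.6859.
Update on result 2 ('clear'): P(H) ← 0.259·0.6859 / (0.259·0.6859 + 0.877·0.3141) = 0.17764/0.45314 = 0.3920.

Posterior P(H) ≈ 0.392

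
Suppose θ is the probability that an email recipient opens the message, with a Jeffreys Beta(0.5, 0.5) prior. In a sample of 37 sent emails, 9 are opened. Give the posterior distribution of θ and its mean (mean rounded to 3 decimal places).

The binomial likelihood is conjugate to the Beta prior: with 9 successes and 28 failures, the posterior is Beta(0.5+9, 0.5+28) = Beta(9.5, 28.5).
Posterior mean = α/(α+β) = 9.5/38 = 0.250.

Posterior: Beta(9.5, 28.5); mean ≈ 0.250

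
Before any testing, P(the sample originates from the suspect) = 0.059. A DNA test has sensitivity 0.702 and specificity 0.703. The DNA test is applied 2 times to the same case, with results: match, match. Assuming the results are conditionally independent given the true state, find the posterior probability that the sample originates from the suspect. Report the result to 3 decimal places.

With H the event that the sample originates from the suspect, the joint likelihood of the observed sequence is P(data|H) = 0.702·0.702 = 0.49280 and P(data|¬H) = 0.297·0.297 = 0.088209.
Bayes: P(H|data) = 0.059·0.49280 / (0.059·0.49280 + 0.941·0.088209) = 0.029075/0.11208 = 0.2594.

Posterior P(H) ≈ 0.259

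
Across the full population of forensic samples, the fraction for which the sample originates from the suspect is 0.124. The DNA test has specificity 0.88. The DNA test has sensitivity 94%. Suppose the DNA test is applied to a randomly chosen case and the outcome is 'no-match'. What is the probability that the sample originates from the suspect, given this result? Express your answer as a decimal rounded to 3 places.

Write H for 'the sample originates from the suspect'. Prior odds H:¬H = 0.124/0.876 = 0.14155. For the 'no-match' outcome, the likelihood ratio is 0.06/0.88 = 0.068182.
Posterior odds = 0.14155 × 0.068182 = 0.0096513, so P(H|E) = 0.0096513/(1+0.0096513) = 0.010.

P(H | E) ≈ 0.010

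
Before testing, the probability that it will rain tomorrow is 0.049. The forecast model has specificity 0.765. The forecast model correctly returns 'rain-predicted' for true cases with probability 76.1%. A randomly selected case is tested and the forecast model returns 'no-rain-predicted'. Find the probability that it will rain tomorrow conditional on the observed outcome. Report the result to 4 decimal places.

P(H | E) ≈ 0.0158

Let H be the event that it will rain tomorrow. P(H) = 0.049, so P(¬H) = 0.951. With E the 'no-rain-predicted' result, P(E|H) = 0.239 and P(E|¬H) = 0.765.
P(E) = 0.239·0.049 + 0.765·0.951 = 0.011711 + 0.72752 = 0.73923.
By Bayes' theorem, P(H|E) = 0.011711 / 0.73923 = 0.0158.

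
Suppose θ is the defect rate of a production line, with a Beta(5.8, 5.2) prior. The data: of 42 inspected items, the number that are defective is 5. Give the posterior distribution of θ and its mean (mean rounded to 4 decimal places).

The binomial likelihood is conjugate to the Beta prior: with 5 successes and 37 failures, the posterior is Beta(5.8+5, 5.2+37) = Beta(10.8, 42.2).
E[θ | data] = 10.8/(10.8+42.2) = 0.2038.

Posterior: Beta(10.8, 42.2); mean ≈ 0.2038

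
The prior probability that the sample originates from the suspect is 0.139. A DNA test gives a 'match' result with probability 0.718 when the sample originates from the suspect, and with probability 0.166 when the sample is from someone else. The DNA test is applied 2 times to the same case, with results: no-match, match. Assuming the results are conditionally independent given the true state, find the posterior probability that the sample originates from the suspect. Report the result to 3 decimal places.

Let H be the event that the sample originates from the suspect; start with P(H) = 0.139. P('match'|H) = 0.718, P('match'|¬H) = 0.166.
Update on result 1 ('no-match'): P(H) ← 0.282·0.1390 / (0.282·0.1390 + 0.834·0.8610) = 0.039198/0.75727 = 0.0518.
Update on result 2 ('match'): P(H) ← 0.718·0.0518 / (0.718·0.0518 + 0.166·0.9482) = 0.037165/0.19457 = 0.1910.

Posterior P(H) ≈ 0.191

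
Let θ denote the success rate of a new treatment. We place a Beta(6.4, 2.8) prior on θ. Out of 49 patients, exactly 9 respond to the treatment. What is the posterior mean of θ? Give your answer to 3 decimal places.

The binomial likelihood is conjugate to the Beta prior: with 9 successes and 40 failures, the posterior is Beta(6.4+9, 2.8+40) = Beta(15.4, 42.8).
E[θ | data] = 15.4/(15.4+42.8) = 0.265.

Posterior mean ≈ 0.265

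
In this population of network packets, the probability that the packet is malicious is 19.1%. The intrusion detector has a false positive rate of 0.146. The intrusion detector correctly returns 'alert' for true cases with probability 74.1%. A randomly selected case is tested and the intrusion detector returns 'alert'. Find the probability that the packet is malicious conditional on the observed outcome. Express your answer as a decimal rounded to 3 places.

Write H for 'the packet is malicious'. Prior odds H:¬H = 0.191/0.809 = 0.23609. For the 'alert' outcome, the likelihood ratio is 0.741/0.146 = 5.0753.
Posterior odds = 0.23609 × 5.0753 = 1.1983, so P(H|E) = 1.1983/(1+1.1983) = 0.545.

P(H | E) ≈ 0.545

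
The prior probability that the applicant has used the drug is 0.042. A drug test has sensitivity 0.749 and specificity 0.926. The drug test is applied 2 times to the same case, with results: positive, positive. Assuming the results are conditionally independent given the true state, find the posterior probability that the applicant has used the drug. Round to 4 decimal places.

Let H be the event that the applicant has used the drug; start with P(H) = 0.042. P('positive'|H) = 0.749, P('positive'|¬H) = 0.074.
Update on result 1 ('positive'): P(H) ← 0.749·0.0420 / (0.749·0.0420 + 0.074·0.9580) = 0.031458/0.10235 = 0.3074.
Update on result 2 ('positive'): P(H) ← 0.749·0.3074 / (0.749·0.3074 + 0.074·0.6926) = 0.23021/0.28147 = 0.8179.

Posterior P(H) ≈ 0.8179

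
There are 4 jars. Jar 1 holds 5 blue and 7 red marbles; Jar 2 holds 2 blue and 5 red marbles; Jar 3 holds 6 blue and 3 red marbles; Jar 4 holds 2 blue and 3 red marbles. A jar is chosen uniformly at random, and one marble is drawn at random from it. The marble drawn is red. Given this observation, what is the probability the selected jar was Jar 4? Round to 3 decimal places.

P(red|Jar 1) = 0.5833; P(red|Jar 2) = 0.7143; P(red|Jar 3) = 0.3333; P(red|Jar 4) = 0.6.
Prior × likelihood for each source: 0.25·0.5833=0.1458, 0.25·0.7143=0.1786, 0.25·0.3333=0.08333, 0.25·0.6=0.1500. Summing gives P(red) = 0.55774.
P(Jar 4 | red) = 0.1500 / 0.55774 = 0.269.

Posterior probability ≈ 0.269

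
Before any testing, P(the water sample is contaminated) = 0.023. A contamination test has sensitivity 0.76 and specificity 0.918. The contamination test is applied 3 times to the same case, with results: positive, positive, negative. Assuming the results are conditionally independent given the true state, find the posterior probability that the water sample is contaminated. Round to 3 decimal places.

Posterior P(H) ≈ 0.346

With H the event that the water sample is contaminated, the joint likelihood of the observed sequence is P(data|H) = 0.76·0.76·0.24 = 0.13862 and P(data|¬H) = 0.082·0.082·0.918 = 0.0061726.
Bayes: P(H|data) = 0.023·0.13862 / (0.023·0.13862 + 0.977·0.0061726) = 0.0031884/0.0092190 = 0.3458.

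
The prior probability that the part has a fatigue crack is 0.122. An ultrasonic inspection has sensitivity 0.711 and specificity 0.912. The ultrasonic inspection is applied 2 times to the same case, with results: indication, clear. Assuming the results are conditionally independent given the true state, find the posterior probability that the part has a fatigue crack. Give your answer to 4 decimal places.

Posterior P(H) ≈ 0.2624

With H the event that the part has a fatigue crack, the joint likelihood of the observed sequence is P(data|H) = 0.711·0.289 = 0.20548 and P(data|¬H) = 0.088·0.912 = 0.080256.
Bayes: P(H|data) = 0.122·0.20548 / (0.122·0.20548 + 0.878·0.080256) = 0.025068/0.095533 = 0.2624.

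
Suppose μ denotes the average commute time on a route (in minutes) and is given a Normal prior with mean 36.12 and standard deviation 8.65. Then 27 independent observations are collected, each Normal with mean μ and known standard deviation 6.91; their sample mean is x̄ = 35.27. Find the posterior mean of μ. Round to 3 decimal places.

Posterior mean ≈ 35.290

With known σ, the Normal prior is conjugate. Weight on the data is w = (n/σ²)/(n/σ² + 1/τ₀²) = 0.565468/(0.565468+0.0133650) = 0.97691.
Posterior mean = w·x̄ + (1−w)·μ₀ = 0.97691·35.27 + 0.023090·36.12 = 35.290.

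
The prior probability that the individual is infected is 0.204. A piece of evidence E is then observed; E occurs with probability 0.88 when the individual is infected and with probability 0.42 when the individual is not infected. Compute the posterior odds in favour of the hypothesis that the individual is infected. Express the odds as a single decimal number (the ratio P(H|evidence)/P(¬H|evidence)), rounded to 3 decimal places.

Prior odds = 0.204/(1−0.204) = 0.25628.
Likelihood ratio for E = 0.88/0.42 = 2.0952.
Posterior odds = prior odds × LR = 0.53697.

Posterior odds ≈ 0.537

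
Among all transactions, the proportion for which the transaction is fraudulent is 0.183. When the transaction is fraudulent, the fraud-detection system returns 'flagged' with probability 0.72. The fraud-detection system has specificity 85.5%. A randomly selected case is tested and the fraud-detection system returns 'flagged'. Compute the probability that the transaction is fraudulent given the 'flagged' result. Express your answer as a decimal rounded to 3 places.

P(H | E) ≈ 0.527

Let H be the event that the transaction is fraudulent. P(H) = 0.183, so P(¬H) = 0.817. With E the 'flagged' result, P(E|H) = 0.72 and P(E|¬H) = 0.145.
P(E) = 0.72·0.183 + 0.145·0.817 = 0.13176 + 0.11846 = 0.25022.
By Bayes' theorem, P(H|E) = 0.13176 / 0.25022 = 0.527.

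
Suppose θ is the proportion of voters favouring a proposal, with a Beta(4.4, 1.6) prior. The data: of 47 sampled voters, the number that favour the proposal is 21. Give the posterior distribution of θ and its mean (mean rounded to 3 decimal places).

Observing 21 successes and 26 failures updates Beta(4.4, 1.6) by adding the success and failure counts to the two shape parameters: α = 4.4+21 = 25.4, β = 1.6+26 = 27.6.
E[θ | data] = 25.4/(25.4+27.6) = 0.479.

Posterior: Beta(25.4, 27.6); mean ≈ 0.479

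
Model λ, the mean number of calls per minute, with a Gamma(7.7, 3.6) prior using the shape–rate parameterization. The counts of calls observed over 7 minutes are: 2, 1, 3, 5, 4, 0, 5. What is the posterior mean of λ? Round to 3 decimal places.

Posterior mean ≈ 2.613

Total count ∑xᵢ = 20 over n = 7 minutes.
Gamma is conjugate to the Poisson likelihood: posterior is Gamma(shape = 7.7+20 = 27.7, rate = 3.6+7 = 10.6).
E[λ | data] = 27.7/10.6 = 2.613.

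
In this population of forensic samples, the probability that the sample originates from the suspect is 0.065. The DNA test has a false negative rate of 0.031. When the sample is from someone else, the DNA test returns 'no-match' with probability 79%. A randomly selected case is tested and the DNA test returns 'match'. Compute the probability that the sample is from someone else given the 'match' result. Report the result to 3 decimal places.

P(¬H | E) ≈ 0.757

Let H be the event that the sample originates from the suspect. P(H) = 0.065, so P(¬H) = 0.935. With E the 'match' result, P(E|H) = 0.969 and P(E|¬H) = 0.21.
P(E) = 0.969·0.065 + 0.21·0.935 = 0.062985 + 0.19635 = 0.25933.
By Bayes' theorem, P(H|E) = 0.062985 / 0.25933 = 0.243. Hence P(¬H|E) = 1 − 0.243 = 0.757.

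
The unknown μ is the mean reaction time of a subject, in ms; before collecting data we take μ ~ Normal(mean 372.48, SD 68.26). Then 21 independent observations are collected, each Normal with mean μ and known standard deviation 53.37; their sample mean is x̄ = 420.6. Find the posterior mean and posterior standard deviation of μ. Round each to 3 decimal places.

Posterior mean ≈ 419.239; posterior SD ≈ 11.480

With known σ, the Normal prior is conjugate. Weight on the data is w = (n/σ²)/(n/σ² + 1/τ₀²) = 0.00737267/(0.00737267+0.00021462) = 0.97171.
Posterior mean = w·x̄ + (1−w)·μ₀ = 0.97171·420.6 + 0.028287·372.48 = 419.239. Posterior variance = 1/(0.00737267+0.00021462) = 131.799, so SD = 11.480.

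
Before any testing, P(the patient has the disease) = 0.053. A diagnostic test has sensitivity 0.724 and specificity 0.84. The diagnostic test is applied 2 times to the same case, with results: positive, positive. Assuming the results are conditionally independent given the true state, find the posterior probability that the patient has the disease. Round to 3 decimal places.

Posterior P(H) ≈ 0.534

With H the event that the patient has the disease, the joint likelihood of the observed sequence is P(data|H) = 0.724·0.724 = 0.52418 and P(data|¬H) = 0.16·0.16 = 0.025600.
Bayes: P(H|data) = 0.053·0.52418 / (0.053·0.52418 + 0.947·0.025600) = 0.027781/0.052025 = 0.5340.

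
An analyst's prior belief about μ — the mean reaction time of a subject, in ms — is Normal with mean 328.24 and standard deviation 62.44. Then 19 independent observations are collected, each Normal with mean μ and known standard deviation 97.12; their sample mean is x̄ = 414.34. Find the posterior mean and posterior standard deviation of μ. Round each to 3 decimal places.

Posterior mean ≈ 404.615; posterior SD ≈ 20.985

With known σ, the Normal prior is conjugate. Weight on the data is w = (n/σ²)/(n/σ² + 1/τ₀²) = 0.00201436/(0.00201436+0.00025649) = 0.88705.
Posterior mean = w·x̄ + (1−w)·μ₀ = 0.88705·414.34 + 0.11295·328.24 = 404.615. Posterior variance = 1/(0.00201436+0.00025649) = 440.364, so SD = 20.985.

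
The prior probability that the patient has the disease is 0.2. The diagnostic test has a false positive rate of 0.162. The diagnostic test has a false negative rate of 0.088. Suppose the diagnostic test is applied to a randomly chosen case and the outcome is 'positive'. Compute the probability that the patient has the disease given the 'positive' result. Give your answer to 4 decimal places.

P(H | E) ≈ 0.5846

Write H for 'the patient has the disease'. Prior odds H:¬H = 0.2/0.8 = 0.25000. For the 'positive' outcome, the likelihood ratio is 0.912/0.162 = 5.6296.
Posterior odds = 0.25000 × 5.6296 = 1.4074, so P(H|E) = 1.4074/(1+1.4074) = 0.5846.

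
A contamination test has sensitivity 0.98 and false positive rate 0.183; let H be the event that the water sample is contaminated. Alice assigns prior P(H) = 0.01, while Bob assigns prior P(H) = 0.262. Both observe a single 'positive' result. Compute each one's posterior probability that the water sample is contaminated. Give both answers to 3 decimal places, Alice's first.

The likelihood ratio for a 'positive' result is 0.98/0.183 = 5.3552.
Alice: prior odds 0.01/0.99 = 0.010101; posterior odds 0.054093; posterior probability 0.051.
Bob: prior odds 0.262/0.738 = 0.35501; posterior odds 1.9012; posterior probability 0.655.

Alice: 0.051; Bob: 0.655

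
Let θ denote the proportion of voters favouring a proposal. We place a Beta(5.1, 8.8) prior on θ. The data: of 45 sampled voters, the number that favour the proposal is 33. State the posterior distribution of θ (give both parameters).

Posterior: Beta(38.1, 20.8)

Observing 33 successes and 12 failures updates Beta(5.1, 8.8) by adding the success and failure counts to the two shape parameters: α = 5.1+33 = 38.1, β = 8.8+12 = 20.8.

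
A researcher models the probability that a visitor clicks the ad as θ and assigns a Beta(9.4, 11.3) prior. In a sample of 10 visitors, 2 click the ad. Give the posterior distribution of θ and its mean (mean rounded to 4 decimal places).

Observing 2 successes and 8 failures updates Beta(9.4, 11.3) by adding the success and failure counts to the two shape parameters: α = 9.4+2 = 11.4, β = 11.3+8 = 19.3.
Posterior mean = α/(α+β) = 11.4/30.7 = 0.3713.

Posterior: Beta(11.4, 19.3); mean ≈ 0.3713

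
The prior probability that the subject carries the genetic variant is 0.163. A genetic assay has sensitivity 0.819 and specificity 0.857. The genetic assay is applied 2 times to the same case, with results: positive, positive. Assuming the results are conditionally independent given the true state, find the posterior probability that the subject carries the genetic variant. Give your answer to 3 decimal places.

Posterior P(H) ≈ 0.865

With H the event that the subject carries the genetic variant, the joint likelihood of the observed sequence is P(data|H) = 0.819·0.819 = 0.67076 and P(data|¬H) = 0.143·0.143 = 0.020449.
Bayes: P(H|data) = 0.163·0.67076 / (0.163·0.67076 + 0.837·0.020449) = 0.10933/0.12645 = 0.8646.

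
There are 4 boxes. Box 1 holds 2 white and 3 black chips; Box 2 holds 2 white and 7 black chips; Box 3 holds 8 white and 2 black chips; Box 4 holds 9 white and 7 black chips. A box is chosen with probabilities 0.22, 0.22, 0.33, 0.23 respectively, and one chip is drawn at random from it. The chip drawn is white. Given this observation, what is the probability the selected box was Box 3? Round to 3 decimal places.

Tabulate prior·likelihood by source: [1] prior 0.22, lik 0.4, product 0.08800; [2] prior 0.22, lik 0.2222, product 0.04889; [3] prior 0.33, lik 0.8, product 0.2640; [4] prior 0.23, lik 0.5625, product 0.1294.
Normalizing constant = 0.53026; the posterior for Box 3 is its product over the sum, 0.2640/0.53026 = 0.498.

Posterior probability ≈ 0.498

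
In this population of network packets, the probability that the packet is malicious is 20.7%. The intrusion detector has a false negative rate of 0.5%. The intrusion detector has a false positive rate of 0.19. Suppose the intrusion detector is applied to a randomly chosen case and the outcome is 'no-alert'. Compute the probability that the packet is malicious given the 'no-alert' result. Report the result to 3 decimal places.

P(H | E) ≈ 0.002

Write H for 'the packet is malicious'. Prior odds H:¬H = 0.207/0.793 = 0.26103. For the 'no-alert' outcome, the likelihood ratio is 0.005/0.81 = 0.0061728.
Posterior odds = 0.26103 × 0.0061728 = 0.0016113, so P(H|E) = 0.0016113/(1+0.0016113) = 0.002.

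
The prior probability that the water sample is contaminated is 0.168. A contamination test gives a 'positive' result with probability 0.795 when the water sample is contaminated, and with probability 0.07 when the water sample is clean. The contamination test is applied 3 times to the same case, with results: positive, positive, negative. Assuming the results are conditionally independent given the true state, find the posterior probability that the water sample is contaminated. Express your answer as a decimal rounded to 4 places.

Posterior P(H) ≈ 0.8517

Let H be the event that the water sample is contaminated; start with P(H) = 0.168. P('positive'|H) = 0.795, P('positive'|¬H) = 0.07.
Update on result 1 ('positive'): P(H) ← 0.795·0.1680 / (0.795·0.1680 + 0.07·0.8320) = 0.13356/0.19180 = 0.6964.
Update on result 2 ('positive'): P(H) ← 0.795·0.6964 / (0.795·0.6964 + 0.07·0.3036) = 0.55360/0.57485 = 0.9630.
Update on result 3 ('negative'): P(H) ← 0.205·0.9630 / (0.205·0.9630 + 0.93·0.0370) = 0.19742/0.23181 = 0.8517.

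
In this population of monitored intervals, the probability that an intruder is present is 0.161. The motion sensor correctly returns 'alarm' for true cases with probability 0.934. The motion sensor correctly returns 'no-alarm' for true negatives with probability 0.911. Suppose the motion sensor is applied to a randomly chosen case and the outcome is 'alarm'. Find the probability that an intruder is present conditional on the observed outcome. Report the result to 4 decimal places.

P(H | E) ≈ 0.6682

Let H be the event that an intruder is present. P(H) = 0.161, so P(¬H) = 0.839. With E the 'alarm' result, P(E|H) = 0.934 and P(E|¬H) = 0.089.
P(E) = 0.934·0.161 + 0.089·0.839 = 0.15037 + 0.074671 = 0.22504.
By Bayes' theorem, P(H|E) = 0.15037 / 0.22504 = 0.6682.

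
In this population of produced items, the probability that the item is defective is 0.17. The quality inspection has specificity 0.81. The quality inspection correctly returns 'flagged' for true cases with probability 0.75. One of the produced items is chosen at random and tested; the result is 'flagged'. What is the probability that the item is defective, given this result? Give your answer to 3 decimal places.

P(H | E) ≈ 0.447

Let H be the event that the item is defective. P(H) = 0.17, so P(¬H) = 0.83. With E the 'flagged' result, P(E|H) = 0.75 and P(E|¬H) = 0.19.
P(E) = 0.75·0.17 + 0.19·0.83 = 0.12750 + 0.15770 = 0.28520.
By Bayes' theorem, P(H|E) = 0.12750 / 0.28520 = 0.447.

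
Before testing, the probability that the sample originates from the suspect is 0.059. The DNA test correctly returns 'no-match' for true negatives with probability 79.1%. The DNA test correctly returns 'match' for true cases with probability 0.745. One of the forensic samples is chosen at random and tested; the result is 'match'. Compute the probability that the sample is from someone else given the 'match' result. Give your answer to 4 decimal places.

P(¬H | E) ≈ 0.8173

Let H be the event that the sample originates from the suspect. P(H) = 0.059, so P(¬H) = 0.941. With E the 'match' result, P(E|H) = 0.745 and P(E|¬H) = 0.209.
P(E) = 0.745·0.059 + 0.209·0.941 = 0.043955 + 0.19667 = 0.24062.
By Bayes' theorem, P(H|E) = 0.043955 / 0.24062 = 0.1827. Hence P(¬H|E) = 1 − 0.1827 = 0.8173.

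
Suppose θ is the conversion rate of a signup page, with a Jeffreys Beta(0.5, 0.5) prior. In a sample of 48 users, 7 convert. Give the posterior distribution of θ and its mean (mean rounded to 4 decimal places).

The binomial likelihood is conjugate to the Beta prior: with 7 successes and 41 failures, the posterior is Beta(0.5+7, 0.5+41) = Beta(7.5, 41.5).
E[θ | data] = 7.5/(7.5+41.5) = 0.1531.

Posterior: Beta(7.5, 41.5); mean ≈ 0.1531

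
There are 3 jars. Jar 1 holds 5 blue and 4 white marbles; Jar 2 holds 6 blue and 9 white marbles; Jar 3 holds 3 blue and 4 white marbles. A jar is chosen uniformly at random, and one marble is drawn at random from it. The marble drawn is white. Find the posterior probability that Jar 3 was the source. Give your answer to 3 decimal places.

Tabulate prior·likelihood by source: [1] prior 0.333333, lik 0.4444, product 0.1481; [2] prior 0.333333, lik 0.6, product 0.2000; [3] prior 0.333333, lik 0.5714, product 0.1905.
Normalizing constant = 0.53862; the posterior for Jar 3 is its product over the sum, 0.1905/0.53862 = 0.354.

Posterior probability ≈ 0.354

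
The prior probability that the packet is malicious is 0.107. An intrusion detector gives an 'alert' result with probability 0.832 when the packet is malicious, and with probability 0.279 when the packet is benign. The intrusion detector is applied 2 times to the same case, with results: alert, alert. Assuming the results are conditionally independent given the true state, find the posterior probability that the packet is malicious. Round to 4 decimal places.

Posterior P(H) ≈ 0.5159

Let H be the event that the packet is malicious; start with P(H) = 0.107. P('alert'|H) = 0.832, P('alert'|¬H) = 0.279.
Update on result 1 ('alert'): P(H) ← 0.832·0.1070 / (0.832·0.1070 + 0.279·0.8930) = 0.089024/0.33817 = 0.2633.
Update on result 2 ('alert'): P(H) ← 0.832·0.2633 / (0.832·0.2633 + 0.279·0.7367) = 0.21903/0.42458 = 0.5159.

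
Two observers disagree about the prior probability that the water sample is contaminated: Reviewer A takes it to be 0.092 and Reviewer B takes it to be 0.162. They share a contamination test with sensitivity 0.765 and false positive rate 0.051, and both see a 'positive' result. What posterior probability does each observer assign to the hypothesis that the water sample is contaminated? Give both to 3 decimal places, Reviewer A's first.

P('+'|H) = 0.765, P('+'|¬H) = 0.051.
Reviewer A: numerator 0.765·0.092 = 0.070380; evidence = 0.070380+0.051·0.908 = 0.11669; posterior = 0.603.
Reviewer B: numerator 0.765·0.162 = 0.12393; evidence = 0.12393+0.051·0.838 = 0.16667; posterior = 0.744.

Reviewer A: 0.603; Reviewer B: 0.744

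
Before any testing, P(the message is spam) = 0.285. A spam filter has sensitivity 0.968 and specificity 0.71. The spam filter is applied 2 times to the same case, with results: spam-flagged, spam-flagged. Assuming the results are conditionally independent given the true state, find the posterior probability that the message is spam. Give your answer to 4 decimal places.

With H the event that the message is spam, the joint likelihood of the observed sequence is P(data|H) = 0.968·0.968 = 0.93702 and P(data|¬H) = 0.29·0.29 = 0.084100.
Bayes: P(H|data) = 0.285·0.93702 / (0.285·0.93702 + 0.715·0.084100) = 0.26705/0.32718 = 0.8162.

Posterior P(H) ≈ 0.8162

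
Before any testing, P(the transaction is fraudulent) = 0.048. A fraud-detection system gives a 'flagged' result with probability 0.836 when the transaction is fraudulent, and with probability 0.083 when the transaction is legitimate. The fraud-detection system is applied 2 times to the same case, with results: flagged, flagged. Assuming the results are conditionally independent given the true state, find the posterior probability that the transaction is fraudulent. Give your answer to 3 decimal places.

Let H be the event that the transaction is fraudulent; start with P(H) = 0.048. P('flagged'|H) = 0.836, P('flagged'|¬H) = 0.083.
Update on result 1 ('flagged'): P(H) ← 0.836·0.0480 / (0.836·0.0480 + 0.083·0.9520) = 0.040128/0.11914 = 0.3368.
Update on result 2 ('flagged'): P(H) ← 0.836·0.3368 / (0.836·0.3368 + 0.083·0.6632) = 0.28157/0.33661 = 0.8365.

Posterior P(H) ≈ 0.836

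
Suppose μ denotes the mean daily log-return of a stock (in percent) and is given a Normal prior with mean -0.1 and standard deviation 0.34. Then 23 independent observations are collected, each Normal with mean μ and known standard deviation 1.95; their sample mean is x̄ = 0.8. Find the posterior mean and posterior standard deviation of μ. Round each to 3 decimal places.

Posterior mean ≈ 0.270; posterior SD ≈ 0.261

With known σ, the Normal prior is conjugate. Weight on the data is w = (n/σ²)/(n/σ² + 1/τ₀²) = 6.04865/(6.04865+8.65052) = 0.41150.
Posterior mean = w·x̄ + (1−w)·μ₀ = 0.41150·0.8 + 0.58850·-0.1 = 0.270. Posterior variance = 1/(6.04865+8.65052) = 0.0680310, so SD = 0.261.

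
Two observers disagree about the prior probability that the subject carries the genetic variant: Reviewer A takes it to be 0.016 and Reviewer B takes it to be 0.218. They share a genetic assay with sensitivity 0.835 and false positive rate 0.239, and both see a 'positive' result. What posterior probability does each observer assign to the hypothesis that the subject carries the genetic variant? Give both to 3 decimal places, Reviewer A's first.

Reviewer A: 0.054; Reviewer B: 0.493

P('+'|H) = 0.835, P('+'|¬H) = 0.239.
Reviewer A: numerator 0.835·0.016 = 0.013360; evidence = 0.013360+0.239·0.984 = 0.24854; posterior = 0.054.
Reviewer B: numerator 0.835·0.218 = 0.18203; evidence = 0.18203+0.239·0.782 = 0.36893; posterior = 0.493.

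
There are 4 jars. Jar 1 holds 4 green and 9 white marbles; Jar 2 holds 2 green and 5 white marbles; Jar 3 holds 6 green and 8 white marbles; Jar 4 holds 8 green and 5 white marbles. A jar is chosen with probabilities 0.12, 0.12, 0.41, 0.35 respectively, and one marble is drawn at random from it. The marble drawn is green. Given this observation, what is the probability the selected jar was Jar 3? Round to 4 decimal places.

Posterior probability ≈ 0.3801

P(green|Jar 1) = 0.3077; P(green|Jar 2) = 0.2857; P(green|Jar 3) = 0.4286; P(green|Jar 4) = 0.6154.
Prior × likelihood for each source: 0.12·0.3077=0.03692, 0.12·0.2857=0.03429, 0.41·0.4286=0.1757, 0.35·0.6154=0.2154. Summing gives P(green) = 0.46231.
P(Jar 3 | green) = 0.1757 / 0.46231 = 0.3801.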